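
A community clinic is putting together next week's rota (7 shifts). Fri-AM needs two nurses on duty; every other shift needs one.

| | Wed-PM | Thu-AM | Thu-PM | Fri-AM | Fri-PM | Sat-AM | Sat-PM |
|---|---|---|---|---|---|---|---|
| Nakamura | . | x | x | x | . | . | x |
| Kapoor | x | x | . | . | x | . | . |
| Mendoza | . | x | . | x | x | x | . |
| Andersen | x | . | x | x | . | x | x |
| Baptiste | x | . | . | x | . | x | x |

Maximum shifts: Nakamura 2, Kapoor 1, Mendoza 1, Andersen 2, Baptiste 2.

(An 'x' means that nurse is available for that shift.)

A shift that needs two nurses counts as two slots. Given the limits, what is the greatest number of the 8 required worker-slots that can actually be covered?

8

Total capacity across all nurses is 2+1+1+2+2 = 8, and 8 slots are needed, so at most 8 can be filled.
An assignment achieving 8: Wed-PM→Andersen, Thu-AM→Nakamura, Thu-PM→Nakamura, Fri-AM→Andersen+Baptiste, Fri-PM→Kapoor, Sat-AM→Mendoza, Sat-PM→Baptiste.
Loads: Nakamura 2/2, Kapoor 1/1, Mendoza 1/1, Andersen 2/2, Baptiste 2/2.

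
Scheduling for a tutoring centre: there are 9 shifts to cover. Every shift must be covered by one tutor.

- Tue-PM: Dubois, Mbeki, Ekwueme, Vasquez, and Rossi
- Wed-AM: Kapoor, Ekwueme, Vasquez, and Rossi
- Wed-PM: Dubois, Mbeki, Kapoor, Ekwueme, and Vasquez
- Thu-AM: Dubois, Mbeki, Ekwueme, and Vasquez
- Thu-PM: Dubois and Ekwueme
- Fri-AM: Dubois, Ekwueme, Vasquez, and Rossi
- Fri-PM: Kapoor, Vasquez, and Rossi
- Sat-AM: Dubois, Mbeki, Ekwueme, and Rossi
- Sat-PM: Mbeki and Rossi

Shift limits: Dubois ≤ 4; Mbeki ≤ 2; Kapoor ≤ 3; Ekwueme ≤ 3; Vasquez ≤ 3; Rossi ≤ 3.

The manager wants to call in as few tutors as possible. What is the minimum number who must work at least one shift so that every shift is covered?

9 slots to fill and no one can take more than 4, so at least ⌈9/4⌉ = 3 tutors are needed.
Dubois, Mbeki, and Kapoor alone can cover everything: Tue-PM→Dubois, Wed-AM→Kapoor, Wed-PM→Kapoor, Thu-AM→Dubois, Thu-PM→Dubois, Fri-AM→Dubois, Fri-PM→Kapoor, Sat-AM→Mbeki, Sat-PM→Mbeki.

3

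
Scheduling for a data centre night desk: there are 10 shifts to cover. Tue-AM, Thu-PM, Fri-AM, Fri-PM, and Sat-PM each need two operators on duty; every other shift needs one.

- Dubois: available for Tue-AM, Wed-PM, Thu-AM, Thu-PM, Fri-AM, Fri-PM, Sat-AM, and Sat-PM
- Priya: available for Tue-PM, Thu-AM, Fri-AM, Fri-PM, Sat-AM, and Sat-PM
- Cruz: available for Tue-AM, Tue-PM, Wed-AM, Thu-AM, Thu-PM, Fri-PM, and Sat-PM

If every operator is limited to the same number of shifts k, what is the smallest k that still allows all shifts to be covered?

5

With 3 operators and 15 worker-slots to fill, someone must work at least ⌈15/3⌉ = 5 shifts, so k ≥ 5.
k = 5 works: Tue-AM→Dubois+Cruz, Tue-PM→Priya, Wed-AM→Cruz, Wed-PM→Dubois, Thu-AM→Priya, Thu-PM→Dubois+Cruz, Fri-AM→Dubois+Priya, Fri-PM→Priya+Cruz, Sat-AM→Dubois, Sat-PM→Priya+Cruz.
Loads: Dubois 5, Priya 5, Cruz 5 — all ≤ 5.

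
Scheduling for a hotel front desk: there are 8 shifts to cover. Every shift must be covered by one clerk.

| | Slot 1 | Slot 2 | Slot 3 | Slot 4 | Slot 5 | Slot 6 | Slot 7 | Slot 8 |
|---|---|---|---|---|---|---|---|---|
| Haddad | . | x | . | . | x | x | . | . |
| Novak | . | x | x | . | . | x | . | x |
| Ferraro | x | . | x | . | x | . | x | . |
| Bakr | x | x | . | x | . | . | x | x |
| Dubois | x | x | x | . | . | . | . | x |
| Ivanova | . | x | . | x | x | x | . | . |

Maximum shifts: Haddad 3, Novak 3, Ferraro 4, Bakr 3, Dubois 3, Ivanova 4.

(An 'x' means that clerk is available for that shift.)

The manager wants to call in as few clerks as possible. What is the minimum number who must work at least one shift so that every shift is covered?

8 slots to fill and no one can take more than 4, so at least ⌈8/4⌉ = 2 clerks are needed.
No set of 2 clerks can cover every shift (each such set leaves at least one shift with no one available or exceeds a cap).
Haddad, Novak, and Bakr alone can cover everything: Slot 1→Bakr, Slot 2→Haddad, Slot 3→Novak, Slot 4→Bakr, Slot 5→Haddad, Slot 6→Haddad, Slot 7→Bakr, Slot 8→Novak.

3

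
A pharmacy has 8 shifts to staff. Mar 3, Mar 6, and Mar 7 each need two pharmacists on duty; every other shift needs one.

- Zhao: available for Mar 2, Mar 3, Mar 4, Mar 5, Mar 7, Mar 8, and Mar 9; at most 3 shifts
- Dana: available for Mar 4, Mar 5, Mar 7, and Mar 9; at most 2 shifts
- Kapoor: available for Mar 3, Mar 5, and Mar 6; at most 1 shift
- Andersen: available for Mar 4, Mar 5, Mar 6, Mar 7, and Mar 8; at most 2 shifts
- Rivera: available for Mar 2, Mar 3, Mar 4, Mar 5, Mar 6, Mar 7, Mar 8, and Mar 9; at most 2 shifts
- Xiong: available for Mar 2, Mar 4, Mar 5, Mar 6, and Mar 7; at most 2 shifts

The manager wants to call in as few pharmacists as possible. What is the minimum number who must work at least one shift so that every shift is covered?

11 slots to fill and no one can take more than 3, so at least ⌈11/3⌉ = 4 pharmacists are needed.
Any 4 pharmacists together have capacity at most 3+2+2+2 = 9 < 11 slots, so 4 can never suffice.
Zhao, Dana, Andersen, Rivera, and Xiong alone can cover everything: Mar 2→Zhao, Mar 3→Zhao+Rivera, Mar 4→Dana, Mar 5→Xiong, Mar 6→Andersen+Rivera, Mar 7→Andersen+Xiong, Mar 8→Zhao, Mar 9→Dana.

5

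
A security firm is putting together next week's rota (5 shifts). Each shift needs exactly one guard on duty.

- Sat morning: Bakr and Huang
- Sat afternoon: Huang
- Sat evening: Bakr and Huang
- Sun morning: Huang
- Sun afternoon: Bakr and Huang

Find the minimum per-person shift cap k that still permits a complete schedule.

3

With 2 guards and 5 worker-slots to fill, someone must work at least ⌈5/2⌉ = 3 shifts, so k ≥ 3.
k = 3 works: Sat morning→Bakr, Sat afternoon→Huang, Sat evening→Bakr, Sun morning→Huang, Sun afternoon→Bakr.
Loads: Bakr 3, Huang 2 — all ≤ 3.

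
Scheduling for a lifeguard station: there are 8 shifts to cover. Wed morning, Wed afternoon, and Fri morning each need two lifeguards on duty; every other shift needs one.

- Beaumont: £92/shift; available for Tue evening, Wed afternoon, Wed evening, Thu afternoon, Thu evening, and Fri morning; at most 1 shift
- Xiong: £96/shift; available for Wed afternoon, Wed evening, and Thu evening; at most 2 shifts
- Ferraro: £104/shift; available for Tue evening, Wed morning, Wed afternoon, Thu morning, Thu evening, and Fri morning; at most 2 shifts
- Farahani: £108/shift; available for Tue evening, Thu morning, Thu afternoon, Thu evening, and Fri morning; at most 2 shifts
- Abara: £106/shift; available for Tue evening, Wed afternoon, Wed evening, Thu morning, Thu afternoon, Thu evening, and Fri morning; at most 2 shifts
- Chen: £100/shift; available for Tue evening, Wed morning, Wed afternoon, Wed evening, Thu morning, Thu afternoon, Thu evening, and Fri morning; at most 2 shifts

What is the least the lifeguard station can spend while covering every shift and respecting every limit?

£1120

Wed morning can only be covered by Ferraro and Chen, so that assignment is forced.
Picking the cheapest available lifeguard for each shift independently would cost £1052, but that ignores the shift limits.
An optimal schedule: Tue evening→Farahani, Wed morning→Ferraro+Chen, Wed afternoon→Xiong+Abara, Wed evening→Beaumont, Thu morning→Ferraro, Thu afternoon→Farahani, Thu evening→Xiong, Fri morning→Abara+Chen.
Total: 108 + 104 + 100 + 96 + 106 + 92 + 104 + 108 + 96 + 106 + 100 = £1120.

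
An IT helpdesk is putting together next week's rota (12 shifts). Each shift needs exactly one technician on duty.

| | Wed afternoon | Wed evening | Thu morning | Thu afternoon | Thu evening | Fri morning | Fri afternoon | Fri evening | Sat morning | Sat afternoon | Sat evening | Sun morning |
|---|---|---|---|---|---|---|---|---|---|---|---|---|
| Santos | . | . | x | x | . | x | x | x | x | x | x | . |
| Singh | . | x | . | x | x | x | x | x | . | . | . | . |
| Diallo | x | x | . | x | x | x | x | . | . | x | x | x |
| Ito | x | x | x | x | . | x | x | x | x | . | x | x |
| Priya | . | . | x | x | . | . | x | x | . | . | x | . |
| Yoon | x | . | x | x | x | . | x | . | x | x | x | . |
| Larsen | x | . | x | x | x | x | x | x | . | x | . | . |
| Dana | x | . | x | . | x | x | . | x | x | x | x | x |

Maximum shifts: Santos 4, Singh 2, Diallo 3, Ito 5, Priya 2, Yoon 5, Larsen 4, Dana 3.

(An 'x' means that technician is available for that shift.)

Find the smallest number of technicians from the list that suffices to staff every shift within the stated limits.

12 slots to fill and no one can take more than 5, so at least ⌈12/5⌉ = 3 technicians are needed.
Santos, Diallo, and Ito alone can cover everything: Wed afternoon→Diallo, Wed evening→Diallo, Thu morning→Santos, Thu afternoon→Ito, Thu evening→Diallo, Fri morning→Ito, Fri afternoon→Ito, Fri evening→Santos, Sat morning→Santos, Sat afternoon→Santos, Sat evening→Ito, Sun morning→Ito.

3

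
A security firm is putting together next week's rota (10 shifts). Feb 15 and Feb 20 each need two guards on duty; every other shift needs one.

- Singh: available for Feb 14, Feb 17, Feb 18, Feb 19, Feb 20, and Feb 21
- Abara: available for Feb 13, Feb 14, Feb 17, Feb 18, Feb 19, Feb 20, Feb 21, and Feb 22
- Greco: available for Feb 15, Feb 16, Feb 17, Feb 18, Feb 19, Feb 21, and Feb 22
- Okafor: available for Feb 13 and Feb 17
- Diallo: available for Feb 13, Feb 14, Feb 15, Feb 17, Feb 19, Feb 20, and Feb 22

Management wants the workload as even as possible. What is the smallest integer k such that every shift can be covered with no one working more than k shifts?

3

With 5 guards and 12 worker-slots to fill, someone must work at least ⌈12/5⌉ = 3 shifts, so k ≥ 3.
k = 3 works: Feb 13→Abara, Feb 14→Singh, Feb 15→Greco+Diallo, Feb 16→Greco, Feb 17→Okafor, Feb 18→Singh, Feb 19→Diallo, Feb 20→Singh+Abara, Feb 21→Abara, Feb 22→Greco.
Loads: Singh 3, Abara 3, Greco 3, Okafor 1, Diallo 2 — all ≤ 3.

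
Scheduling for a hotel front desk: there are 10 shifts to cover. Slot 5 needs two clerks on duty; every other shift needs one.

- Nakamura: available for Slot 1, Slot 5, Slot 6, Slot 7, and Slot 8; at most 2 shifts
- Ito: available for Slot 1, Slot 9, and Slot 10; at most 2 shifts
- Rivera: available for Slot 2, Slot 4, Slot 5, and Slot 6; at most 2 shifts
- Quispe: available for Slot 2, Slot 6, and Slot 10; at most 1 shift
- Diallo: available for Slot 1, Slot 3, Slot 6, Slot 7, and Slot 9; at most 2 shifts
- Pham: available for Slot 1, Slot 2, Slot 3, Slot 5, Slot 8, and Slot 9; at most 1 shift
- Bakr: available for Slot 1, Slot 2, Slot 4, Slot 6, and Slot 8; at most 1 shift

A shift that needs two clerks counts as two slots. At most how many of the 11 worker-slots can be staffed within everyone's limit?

11

Total capacity across all clerks is 2+2+2+1+2+1+1 = 11, and 11 slots are needed, so at most 11 can be filled.
An assignment achieving 11: Slot 1→Diallo, Slot 2→Quispe, Slot 3→Diallo, Slot 4→Rivera, Slot 5→Nakamura+Rivera, Slot 6→Bakr, Slot 7→Nakamura, Slot 8→Pham, Slot 9→Ito, Slot 10→Ito.
Loads: Nakamura 2/2, Ito 2/2, Rivera 2/2, Quispe 1/1, Diallo 2/2, Pham 1/1, Bakr 1/1.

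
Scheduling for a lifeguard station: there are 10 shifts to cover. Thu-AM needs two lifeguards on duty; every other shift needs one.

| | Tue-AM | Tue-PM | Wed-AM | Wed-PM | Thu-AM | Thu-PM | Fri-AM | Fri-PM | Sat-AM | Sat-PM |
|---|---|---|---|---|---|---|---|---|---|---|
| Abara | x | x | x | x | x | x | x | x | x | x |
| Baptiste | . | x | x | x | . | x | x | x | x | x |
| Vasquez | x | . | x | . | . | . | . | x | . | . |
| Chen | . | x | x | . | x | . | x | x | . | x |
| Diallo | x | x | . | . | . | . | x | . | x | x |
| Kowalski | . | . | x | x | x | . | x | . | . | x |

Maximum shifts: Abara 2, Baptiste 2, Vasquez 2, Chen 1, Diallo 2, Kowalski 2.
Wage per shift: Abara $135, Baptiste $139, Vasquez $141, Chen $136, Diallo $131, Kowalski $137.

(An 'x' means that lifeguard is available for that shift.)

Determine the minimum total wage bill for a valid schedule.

Picking the cheapest available lifeguard for each shift independently would cost $1466, but that ignores the shift limits.
An optimal schedule: Tue-AM→Abara, Tue-PM→Diallo, Wed-AM→Vasquez, Wed-PM→Baptiste, Thu-AM→Chen+Kowalski, Thu-PM→Abara, Fri-AM→Diallo, Fri-PM→Vasquez, Sat-AM→Baptiste, Sat-PM→Kowalski.
Total: 135 + 131 + 141 + 139 + 136 + 137 + 135 + 131 + 141 + 139 + 137 = $1502.

$1502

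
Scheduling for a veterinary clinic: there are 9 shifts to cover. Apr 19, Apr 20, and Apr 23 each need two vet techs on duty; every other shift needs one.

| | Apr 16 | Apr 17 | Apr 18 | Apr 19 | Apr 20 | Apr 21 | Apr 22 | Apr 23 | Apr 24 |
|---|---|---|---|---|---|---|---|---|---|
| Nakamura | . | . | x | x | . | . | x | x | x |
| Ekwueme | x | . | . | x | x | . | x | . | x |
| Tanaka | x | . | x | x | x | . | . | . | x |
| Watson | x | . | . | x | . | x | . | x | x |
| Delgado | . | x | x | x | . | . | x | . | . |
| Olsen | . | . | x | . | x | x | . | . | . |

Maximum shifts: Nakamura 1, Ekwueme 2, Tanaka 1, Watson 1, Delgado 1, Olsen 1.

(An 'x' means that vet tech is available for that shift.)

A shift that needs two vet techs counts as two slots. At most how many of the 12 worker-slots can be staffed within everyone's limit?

Total capacity across all vet techs is 1+2+1+1+1+1 = 7, and 12 slots are needed, so at most 7 can be filled.
An assignment achieving 7: Apr 16→Ekwueme, Apr 17→Delgado, Apr 18→Olsen, Apr 20→Ekwueme+Tanaka, Apr 21→Watson, Apr 23→Nakamura.
Loads: Nakamura 1/1, Ekwueme 2/2, Tanaka 1/1, Watson 1/1, Delgado 1/1, Olsen 1/1.

7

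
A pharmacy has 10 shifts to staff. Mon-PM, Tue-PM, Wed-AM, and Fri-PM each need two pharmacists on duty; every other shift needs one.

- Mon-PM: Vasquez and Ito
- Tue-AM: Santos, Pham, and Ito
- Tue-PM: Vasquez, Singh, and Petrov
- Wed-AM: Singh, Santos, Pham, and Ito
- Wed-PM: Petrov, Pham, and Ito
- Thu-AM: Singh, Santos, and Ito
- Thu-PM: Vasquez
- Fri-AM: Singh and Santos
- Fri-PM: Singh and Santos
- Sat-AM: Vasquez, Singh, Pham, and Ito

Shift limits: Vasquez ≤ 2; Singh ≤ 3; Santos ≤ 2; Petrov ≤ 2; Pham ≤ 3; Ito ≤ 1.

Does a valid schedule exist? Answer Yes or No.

Total capacity is 2+3+2+2+3+1 = 13 but 14 worker-slots are needed — infeasible.

No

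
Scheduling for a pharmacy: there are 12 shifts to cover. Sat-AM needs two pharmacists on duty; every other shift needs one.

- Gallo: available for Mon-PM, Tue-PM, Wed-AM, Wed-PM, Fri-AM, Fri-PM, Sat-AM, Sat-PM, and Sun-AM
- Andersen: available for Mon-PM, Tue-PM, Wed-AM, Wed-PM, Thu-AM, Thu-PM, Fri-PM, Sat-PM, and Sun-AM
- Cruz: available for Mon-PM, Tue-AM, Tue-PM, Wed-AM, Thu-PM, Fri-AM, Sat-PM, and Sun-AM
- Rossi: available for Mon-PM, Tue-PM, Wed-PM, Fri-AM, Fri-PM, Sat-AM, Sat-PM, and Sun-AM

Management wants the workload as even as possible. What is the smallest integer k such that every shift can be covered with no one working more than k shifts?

4

With 4 pharmacists and 13 worker-slots to fill, someone must work at least ⌈13/4⌉ = 4 shifts, so k ≥ 4.
k = 4 works: Mon-PM→Andersen, Tue-AM→Cruz, Tue-PM→Cruz, Wed-AM→Gallo, Wed-PM→Gallo, Thu-AM→Andersen, Thu-PM→Andersen, Fri-AM→Gallo, Fri-PM→Andersen, Sat-AM→Gallo+Rossi, Sat-PM→Cruz, Sun-AM→Cruz.
Loads: Gallo 4, Andersen 4, Cruz 4, Rossi 1 — all ≤ 4.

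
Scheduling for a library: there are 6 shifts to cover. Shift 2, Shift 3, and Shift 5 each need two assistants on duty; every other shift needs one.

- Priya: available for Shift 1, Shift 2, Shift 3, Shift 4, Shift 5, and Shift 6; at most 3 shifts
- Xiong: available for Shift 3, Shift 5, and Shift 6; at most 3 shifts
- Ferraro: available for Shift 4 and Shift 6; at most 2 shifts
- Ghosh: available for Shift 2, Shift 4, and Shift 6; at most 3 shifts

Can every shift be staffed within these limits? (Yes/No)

No

Total capacity is 11 and 9 slots are needed, so capacity alone doesn't rule it out.
Shifts {Shift 1, Shift 2, Shift 3, Shift 5} need 7 worker-slots in total, but the assistants available for any of those shifts (Priya, Xiong, and Ghosh) can supply at most 6 among them. So no valid schedule exists.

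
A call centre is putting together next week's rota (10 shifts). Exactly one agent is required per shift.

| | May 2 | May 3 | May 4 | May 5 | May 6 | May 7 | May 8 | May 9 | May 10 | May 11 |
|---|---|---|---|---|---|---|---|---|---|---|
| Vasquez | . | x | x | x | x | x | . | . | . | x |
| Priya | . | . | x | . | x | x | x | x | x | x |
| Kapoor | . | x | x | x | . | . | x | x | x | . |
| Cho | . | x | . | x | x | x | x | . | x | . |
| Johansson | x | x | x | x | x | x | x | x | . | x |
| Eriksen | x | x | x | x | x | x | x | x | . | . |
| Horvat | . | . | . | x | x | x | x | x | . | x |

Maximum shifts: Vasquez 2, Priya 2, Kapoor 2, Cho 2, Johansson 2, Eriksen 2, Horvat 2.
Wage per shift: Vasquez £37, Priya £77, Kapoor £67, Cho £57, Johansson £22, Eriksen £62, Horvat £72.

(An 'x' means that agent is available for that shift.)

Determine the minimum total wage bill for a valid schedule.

£490

Picking the cheapest available agent for each shift independently would cost £255, but that ignores the shift limits.
An optimal schedule: May 2→Johansson, May 3→Vasquez, May 4→Vasquez, May 5→Kapoor, May 6→Cho, May 7→Eriksen, May 8→Kapoor, May 9→Eriksen, May 10→Cho, May 11→Johansson.
Total: 22 + 37 + 37 + 67 + 57 + 62 + 67 + 62 + 57 + 22 = £490.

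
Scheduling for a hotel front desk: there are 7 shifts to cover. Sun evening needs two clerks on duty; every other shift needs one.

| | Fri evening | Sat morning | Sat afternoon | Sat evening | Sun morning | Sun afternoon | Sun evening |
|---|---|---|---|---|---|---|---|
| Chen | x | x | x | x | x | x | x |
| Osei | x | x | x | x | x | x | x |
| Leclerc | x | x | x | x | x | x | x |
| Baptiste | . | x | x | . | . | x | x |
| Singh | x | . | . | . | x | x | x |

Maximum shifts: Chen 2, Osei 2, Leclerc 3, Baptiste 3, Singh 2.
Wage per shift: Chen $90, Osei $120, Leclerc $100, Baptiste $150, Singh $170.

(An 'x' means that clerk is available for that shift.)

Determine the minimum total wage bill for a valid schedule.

$870

Picking the cheapest available clerk for each shift independently would cost $730, but that ignores the shift limits.
An optimal schedule: Fri evening→Chen, Sat morning→Osei, Sat afternoon→Osei, Sat evening→Chen, Sun morning→Leclerc, Sun afternoon→Leclerc, Sun evening→Leclerc+Baptiste.
Total: 90 + 120 + 120 + 90 + 100 + 100 + 100 + 150 = $870.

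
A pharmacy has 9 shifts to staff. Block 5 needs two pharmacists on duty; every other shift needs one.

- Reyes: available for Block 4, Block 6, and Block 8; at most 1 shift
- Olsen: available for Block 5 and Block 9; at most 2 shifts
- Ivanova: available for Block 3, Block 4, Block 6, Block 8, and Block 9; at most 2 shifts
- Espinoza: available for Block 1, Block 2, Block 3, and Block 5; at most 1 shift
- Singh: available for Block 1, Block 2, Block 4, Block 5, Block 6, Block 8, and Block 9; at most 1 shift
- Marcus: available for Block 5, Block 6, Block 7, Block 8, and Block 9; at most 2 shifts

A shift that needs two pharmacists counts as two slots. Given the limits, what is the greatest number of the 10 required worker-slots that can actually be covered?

Total capacity across all pharmacists is 1+2+2+1+1+2 = 9, and 10 slots are needed, so at most 9 can be filled.
An assignment achieving 9: Block 1→Espinoza, Block 2→Singh, Block 3→Ivanova, Block 4→Reyes, Block 5→Olsen+Marcus, Block 6→Ivanova, Block 7→Marcus, Block 9→Olsen.
Loads: Reyes 1/1, Olsen 2/2, Ivanova 2/2, Espinoza 1/1, Singh 1/1, Marcus 2/2.

9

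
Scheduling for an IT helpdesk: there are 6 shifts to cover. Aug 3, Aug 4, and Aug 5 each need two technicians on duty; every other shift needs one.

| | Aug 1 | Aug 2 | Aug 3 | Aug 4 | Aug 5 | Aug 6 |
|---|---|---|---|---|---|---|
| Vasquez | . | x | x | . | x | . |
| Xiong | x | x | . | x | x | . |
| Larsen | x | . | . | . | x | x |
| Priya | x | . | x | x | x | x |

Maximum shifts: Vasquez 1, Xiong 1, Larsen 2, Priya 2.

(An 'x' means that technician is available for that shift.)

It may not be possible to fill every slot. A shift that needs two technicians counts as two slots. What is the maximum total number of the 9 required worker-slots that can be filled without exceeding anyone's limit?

6

Total capacity across all technicians is 1+1+2+2 = 6, and 9 slots are needed, so at most 6 can be filled.
An assignment achieving 6: Aug 1→Larsen, Aug 2→Vasquez, Aug 3→Priya, Aug 4→Xiong+Priya, Aug 6→Larsen.
Loads: Vasquez 1/1, Xiong 1/1, Larsen 2/2, Priya 2/2.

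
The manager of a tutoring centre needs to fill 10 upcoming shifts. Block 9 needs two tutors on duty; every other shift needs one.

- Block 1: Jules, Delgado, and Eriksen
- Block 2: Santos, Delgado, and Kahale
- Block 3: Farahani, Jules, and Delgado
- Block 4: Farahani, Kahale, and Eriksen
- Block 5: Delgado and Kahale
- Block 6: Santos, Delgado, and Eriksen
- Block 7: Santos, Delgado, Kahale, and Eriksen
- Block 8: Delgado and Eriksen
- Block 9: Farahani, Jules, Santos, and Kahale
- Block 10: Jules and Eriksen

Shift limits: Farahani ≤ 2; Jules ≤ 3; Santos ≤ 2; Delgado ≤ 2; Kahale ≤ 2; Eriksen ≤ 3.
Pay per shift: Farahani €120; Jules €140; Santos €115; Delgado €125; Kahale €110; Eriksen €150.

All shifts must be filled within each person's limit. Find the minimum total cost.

€1360

Picking the cheapest available tutor for each shift independently would cost €1290, but that ignores the shift limits.
An optimal schedule: Block 1→Jules, Block 2→Santos, Block 3→Farahani, Block 4→Farahani, Block 5→Delgado, Block 6→Santos, Block 7→Kahale, Block 8→Delgado, Block 9→Jules+Kahale, Block 10→Jules.
Total: 140 + 115 + 120 + 120 + 125 + 115 + 110 + 125 + 140 + 110 + 140 = €1360.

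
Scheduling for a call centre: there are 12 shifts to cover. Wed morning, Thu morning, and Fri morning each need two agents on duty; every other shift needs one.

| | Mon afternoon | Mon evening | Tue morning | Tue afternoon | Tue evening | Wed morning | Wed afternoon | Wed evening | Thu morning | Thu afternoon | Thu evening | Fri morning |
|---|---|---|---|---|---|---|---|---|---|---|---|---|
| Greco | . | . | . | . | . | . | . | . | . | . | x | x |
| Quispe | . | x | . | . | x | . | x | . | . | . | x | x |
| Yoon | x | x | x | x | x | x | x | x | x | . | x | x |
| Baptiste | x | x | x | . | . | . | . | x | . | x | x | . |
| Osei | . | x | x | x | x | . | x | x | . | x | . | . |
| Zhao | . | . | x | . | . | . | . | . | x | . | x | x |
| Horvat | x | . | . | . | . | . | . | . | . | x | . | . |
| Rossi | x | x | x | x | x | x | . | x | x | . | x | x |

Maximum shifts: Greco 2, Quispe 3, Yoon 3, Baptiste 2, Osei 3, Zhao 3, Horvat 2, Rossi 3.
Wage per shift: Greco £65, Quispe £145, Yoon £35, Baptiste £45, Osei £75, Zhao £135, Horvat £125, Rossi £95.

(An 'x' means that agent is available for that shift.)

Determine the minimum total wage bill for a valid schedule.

Wed morning can only be covered by Yoon and Rossi, so that assignment is forced.
Picking the cheapest available agent for each shift independently would cost £685, but that ignores the shift limits.
An optimal schedule: Mon afternoon→Horvat, Mon evening→Baptiste, Tue morning→Osei, Tue afternoon→Yoon, Tue evening→Osei, Wed morning→Yoon+Rossi, Wed afternoon→Osei, Wed evening→Baptiste, Thu morning→Yoon+Rossi, Thu afternoon→Horvat, Thu evening→Greco, Fri morning→Greco+Rossi.
Total: 125 + 45 + 75 + 35 + 75 + 35 + 95 + 75 + 45 + 35 + 95 + 125 + 65 + 65 + 95 = £1085.

£1085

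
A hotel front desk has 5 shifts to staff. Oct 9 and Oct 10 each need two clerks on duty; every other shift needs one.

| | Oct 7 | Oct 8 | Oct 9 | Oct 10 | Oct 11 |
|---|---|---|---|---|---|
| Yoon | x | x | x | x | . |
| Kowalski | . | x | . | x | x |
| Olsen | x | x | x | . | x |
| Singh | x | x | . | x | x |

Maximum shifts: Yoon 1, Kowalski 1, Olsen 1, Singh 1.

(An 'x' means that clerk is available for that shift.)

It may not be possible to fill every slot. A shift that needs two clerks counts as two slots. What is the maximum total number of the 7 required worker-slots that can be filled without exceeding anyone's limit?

4

Total capacity across all clerks is 1+1+1+1 = 4, and 7 slots are needed, so at most 4 can be filled.
An assignment achieving 4: Oct 7→Singh, Oct 9→Yoon+Olsen, Oct 10→Kowalski.
Loads: Yoon 1/1, Kowalski 1/1, Olsen 1/1, Singh 1/1.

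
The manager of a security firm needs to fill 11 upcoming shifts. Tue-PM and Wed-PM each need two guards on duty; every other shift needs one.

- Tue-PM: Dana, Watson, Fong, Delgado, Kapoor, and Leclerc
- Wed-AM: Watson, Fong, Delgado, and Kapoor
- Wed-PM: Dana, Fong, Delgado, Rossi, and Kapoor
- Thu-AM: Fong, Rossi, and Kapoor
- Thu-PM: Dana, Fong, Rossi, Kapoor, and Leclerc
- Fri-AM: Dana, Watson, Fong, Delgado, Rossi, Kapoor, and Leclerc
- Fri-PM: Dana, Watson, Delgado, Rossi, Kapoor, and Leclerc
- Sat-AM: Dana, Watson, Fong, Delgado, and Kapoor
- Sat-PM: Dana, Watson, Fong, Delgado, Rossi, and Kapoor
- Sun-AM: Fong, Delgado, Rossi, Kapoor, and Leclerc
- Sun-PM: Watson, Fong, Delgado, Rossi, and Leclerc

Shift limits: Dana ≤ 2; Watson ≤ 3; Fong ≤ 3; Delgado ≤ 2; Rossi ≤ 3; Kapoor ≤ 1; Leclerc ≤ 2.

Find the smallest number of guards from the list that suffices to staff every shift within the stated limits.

13 slots to fill and no one can take more than 3, so at least ⌈13/3⌉ = 5 guards are needed.
Dana, Watson, Fong, Delgado, and Rossi alone can cover everything: Tue-PM→Fong+Delgado, Wed-AM→Watson, Wed-PM→Delgado+Rossi, Thu-AM→Fong, Thu-PM→Dana, Fri-AM→Rossi, Fri-PM→Dana, Sat-AM→Watson, Sat-PM→Rossi, Sun-AM→Fong, Sun-PM→Watson.

5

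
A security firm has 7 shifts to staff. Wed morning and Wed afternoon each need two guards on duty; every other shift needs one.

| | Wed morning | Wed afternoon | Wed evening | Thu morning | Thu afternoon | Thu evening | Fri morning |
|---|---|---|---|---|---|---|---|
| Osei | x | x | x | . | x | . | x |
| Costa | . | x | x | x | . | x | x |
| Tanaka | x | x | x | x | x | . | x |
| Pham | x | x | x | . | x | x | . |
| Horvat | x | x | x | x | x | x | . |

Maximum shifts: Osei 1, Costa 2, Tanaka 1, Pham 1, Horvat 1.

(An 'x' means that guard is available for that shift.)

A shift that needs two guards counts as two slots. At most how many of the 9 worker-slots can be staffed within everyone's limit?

Total capacity across all guards is 1+2+1+1+1 = 6, and 9 slots are needed, so at most 6 can be filled.
An assignment achieving 6: Wed morning→Tanaka+Pham, Thu morning→Costa, Thu afternoon→Horvat, Thu evening→Costa, Fri morning→Osei.
Loads: Osei 1/1, Costa 2/2, Tanaka 1/1, Pham 1/1, Horvat 1/1.

6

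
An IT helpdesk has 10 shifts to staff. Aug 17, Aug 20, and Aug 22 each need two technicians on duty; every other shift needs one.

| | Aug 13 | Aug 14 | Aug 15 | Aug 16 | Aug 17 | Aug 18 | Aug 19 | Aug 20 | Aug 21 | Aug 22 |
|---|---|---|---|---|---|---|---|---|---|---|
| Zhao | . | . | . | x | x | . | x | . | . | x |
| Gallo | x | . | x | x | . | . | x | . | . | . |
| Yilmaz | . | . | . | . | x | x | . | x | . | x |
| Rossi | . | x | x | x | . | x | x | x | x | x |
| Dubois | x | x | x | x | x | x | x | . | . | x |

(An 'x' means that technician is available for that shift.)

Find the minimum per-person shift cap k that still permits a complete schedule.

3

With 5 technicians and 13 worker-slots to fill, someone must work at least ⌈13/5⌉ = 3 shifts, so k ≥ 3.
k = 3 works: Aug 13→Gallo, Aug 14→Rossi, Aug 15→Gallo, Aug 16→Zhao, Aug 17→Zhao+Yilmaz, Aug 18→Yilmaz, Aug 19→Gallo, Aug 20→Yilmaz+Rossi, Aug 21→Rossi, Aug 22→Zhao+Dubois.
Loads: Zhao 3, Gallo 3, Yilmaz 3, Rossi 3, Dubois 1 — all ≤ 3.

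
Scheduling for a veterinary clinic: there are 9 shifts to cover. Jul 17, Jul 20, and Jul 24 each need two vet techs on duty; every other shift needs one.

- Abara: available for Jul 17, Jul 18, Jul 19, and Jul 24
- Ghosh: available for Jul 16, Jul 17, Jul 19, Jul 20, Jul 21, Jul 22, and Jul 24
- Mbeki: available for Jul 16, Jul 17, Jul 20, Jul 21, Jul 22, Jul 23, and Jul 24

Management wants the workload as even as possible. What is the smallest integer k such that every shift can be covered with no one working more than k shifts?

4

With 3 vet techs and 12 worker-slots to fill, someone must work at least ⌈12/3⌉ = 4 shifts, so k ≥ 4.
k = 4 works: Jul 16→Ghosh, Jul 17→Abara+Mbeki, Jul 18→Abara, Jul 19→Abara, Jul 20→Ghosh+Mbeki, Jul 21→Ghosh, Jul 22→Ghosh, Jul 23→Mbeki, Jul 24→Abara+Mbeki.
Loads: Abara 4, Ghosh 4, Mbeki 4 — all ≤ 4.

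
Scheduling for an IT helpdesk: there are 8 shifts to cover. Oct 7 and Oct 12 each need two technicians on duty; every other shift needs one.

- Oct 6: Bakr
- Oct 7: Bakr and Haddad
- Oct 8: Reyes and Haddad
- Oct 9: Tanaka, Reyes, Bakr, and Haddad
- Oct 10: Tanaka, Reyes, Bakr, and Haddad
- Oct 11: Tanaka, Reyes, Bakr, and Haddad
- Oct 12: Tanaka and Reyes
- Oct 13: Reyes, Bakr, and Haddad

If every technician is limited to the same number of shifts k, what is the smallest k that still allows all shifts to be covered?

With 4 technicians and 10 worker-slots to fill, someone must work at least ⌈10/4⌉ = 3 shifts, so k ≥ 3.
k = 3 works: Oct 6→Bakr, Oct 7→Bakr+Haddad, Oct 8→Reyes, Oct 9→Tanaka, Oct 10→Tanaka, Oct 11→Bakr, Oct 12→Tanaka+Reyes, Oct 13→Reyes.
Loads: Tanaka 3, Reyes 3, Bakr 3, Haddad 1 — all ≤ 3.

3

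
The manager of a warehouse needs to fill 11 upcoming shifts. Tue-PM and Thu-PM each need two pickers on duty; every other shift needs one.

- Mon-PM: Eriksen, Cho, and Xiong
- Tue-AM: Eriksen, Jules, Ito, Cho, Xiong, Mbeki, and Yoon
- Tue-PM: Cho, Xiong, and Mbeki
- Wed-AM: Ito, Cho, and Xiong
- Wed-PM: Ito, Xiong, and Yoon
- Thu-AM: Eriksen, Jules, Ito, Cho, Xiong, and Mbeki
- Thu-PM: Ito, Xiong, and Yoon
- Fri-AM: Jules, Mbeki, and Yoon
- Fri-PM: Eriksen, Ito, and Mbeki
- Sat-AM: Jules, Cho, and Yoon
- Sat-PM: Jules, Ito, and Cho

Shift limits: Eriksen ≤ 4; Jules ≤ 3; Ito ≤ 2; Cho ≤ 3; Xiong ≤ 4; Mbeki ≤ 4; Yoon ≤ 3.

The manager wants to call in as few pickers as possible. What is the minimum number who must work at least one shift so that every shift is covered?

13 slots to fill and no one can take more than 4, so at least ⌈13/4⌉ = 4 pickers are needed.
Eriksen, Cho, Xiong, and Yoon alone can cover everything: Mon-PM→Eriksen, Tue-AM→Eriksen, Tue-PM→Cho+Xiong, Wed-AM→Cho, Wed-PM→Xiong, Thu-AM→Eriksen, Thu-PM→Xiong+Yoon, Fri-AM→Yoon, Fri-PM→Eriksen, Sat-AM→Yoon, Sat-PM→Cho.

4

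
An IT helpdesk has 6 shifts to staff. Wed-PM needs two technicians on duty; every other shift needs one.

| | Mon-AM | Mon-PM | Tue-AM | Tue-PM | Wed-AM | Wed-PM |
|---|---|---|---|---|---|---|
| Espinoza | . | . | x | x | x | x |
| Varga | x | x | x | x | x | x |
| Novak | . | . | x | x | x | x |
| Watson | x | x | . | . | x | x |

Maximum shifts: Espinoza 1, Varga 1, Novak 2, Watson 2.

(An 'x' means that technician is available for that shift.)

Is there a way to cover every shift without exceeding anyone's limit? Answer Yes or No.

Total capacity is 1+1+2+2 = 6 but 7 worker-slots are needed — infeasible.

No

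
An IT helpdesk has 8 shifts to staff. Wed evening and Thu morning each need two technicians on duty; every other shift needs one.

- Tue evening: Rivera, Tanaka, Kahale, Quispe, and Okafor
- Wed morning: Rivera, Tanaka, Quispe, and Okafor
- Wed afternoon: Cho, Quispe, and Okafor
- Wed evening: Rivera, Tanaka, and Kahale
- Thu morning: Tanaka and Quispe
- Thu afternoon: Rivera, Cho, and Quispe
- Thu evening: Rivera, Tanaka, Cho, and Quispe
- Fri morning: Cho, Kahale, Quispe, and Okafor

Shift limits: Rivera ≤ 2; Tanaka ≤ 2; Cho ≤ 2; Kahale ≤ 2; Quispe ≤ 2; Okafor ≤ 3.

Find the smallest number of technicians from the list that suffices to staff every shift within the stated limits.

10 slots to fill and no one can take more than 3, so at least ⌈10/3⌉ = 4 technicians are needed.
Any 4 technicians together have capacity at most 3+2+2+2 = 9 < 10 slots, so 4 can never suffice.
Rivera, Tanaka, Cho, Kahale, and Quispe alone can cover everything: Tue evening→Kahale, Wed morning→Rivera, Wed afternoon→Cho, Wed evening→Rivera+Tanaka, Thu morning→Tanaka+Quispe, Thu afternoon→Cho, Thu evening→Quispe, Fri morning→Kahale.

5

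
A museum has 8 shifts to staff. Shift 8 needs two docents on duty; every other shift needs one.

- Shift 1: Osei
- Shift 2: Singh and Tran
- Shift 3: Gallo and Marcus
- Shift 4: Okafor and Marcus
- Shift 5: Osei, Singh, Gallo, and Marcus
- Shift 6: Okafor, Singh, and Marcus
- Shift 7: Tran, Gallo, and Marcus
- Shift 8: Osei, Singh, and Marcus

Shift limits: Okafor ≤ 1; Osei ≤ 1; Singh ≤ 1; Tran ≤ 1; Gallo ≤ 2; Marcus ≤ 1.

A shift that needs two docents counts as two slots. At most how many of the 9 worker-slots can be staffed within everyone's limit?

7

Total capacity across all docents is 1+1+1+1+2+1 = 7, and 9 slots are needed, so at most 7 can be filled.
An assignment achieving 7: Shift 1→Osei, Shift 2→Singh, Shift 3→Gallo, Shift 4→Okafor, Shift 5→Gallo, Shift 6→Marcus, Shift 7→Tran.
Loads: Okafor 1/1, Osei 1/1, Singh 1/1, Tran 1/1, Gallo 2/2, Marcus 1/1.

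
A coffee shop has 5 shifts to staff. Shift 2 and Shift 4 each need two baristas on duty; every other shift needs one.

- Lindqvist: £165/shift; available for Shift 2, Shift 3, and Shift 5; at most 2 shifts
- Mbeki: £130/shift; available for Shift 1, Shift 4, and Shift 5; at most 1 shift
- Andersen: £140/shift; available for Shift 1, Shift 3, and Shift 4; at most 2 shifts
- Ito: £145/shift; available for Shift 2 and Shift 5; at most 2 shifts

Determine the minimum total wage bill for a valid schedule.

Shift 2 can only be covered by Lindqvist and Ito, so that assignment is forced.
Shift 4 can only be covered by Mbeki and Andersen, so that assignment is forced.
Picking the cheapest available barista for each shift independently would cost £980, but that ignores the shift limits.
An optimal schedule: Shift 1→Andersen, Shift 2→Lindqvist+Ito, Shift 3→Lindqvist, Shift 4→Mbeki+Andersen, Shift 5→Ito.
Total: 140 + 165 + 145 + 165 + 130 + 140 + 145 = £1030.

£1030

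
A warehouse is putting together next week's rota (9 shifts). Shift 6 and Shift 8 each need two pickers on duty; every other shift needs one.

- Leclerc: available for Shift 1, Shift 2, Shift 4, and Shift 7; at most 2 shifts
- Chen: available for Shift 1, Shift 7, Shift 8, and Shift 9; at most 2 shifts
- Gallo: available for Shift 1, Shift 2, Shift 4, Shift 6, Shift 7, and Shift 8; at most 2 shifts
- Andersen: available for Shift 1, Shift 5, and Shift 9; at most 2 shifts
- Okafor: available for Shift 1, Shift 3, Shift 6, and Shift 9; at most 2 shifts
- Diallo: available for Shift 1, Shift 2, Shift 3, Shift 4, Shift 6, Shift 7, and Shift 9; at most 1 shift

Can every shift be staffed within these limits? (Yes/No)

Yes

Shift 5 can only be covered by Andersen, so that assignment is forced.
Shift 8 can only be covered by Chen and Gallo, so that assignment is forced.
One valid schedule: Shift 1→Diallo, Shift 2→Leclerc, Shift 3→Okafor, Shift 4→Leclerc, Shift 5→Andersen, Shift 6→Gallo+Okafor, Shift 7→Chen, Shift 8→Chen+Gallo, Shift 9→Andersen.
Loads: Leclerc 2/2, Chen 2/2, Gallo 2/2, Andersen 2/2, Okafor 2/2, Diallo 1/1 — all within limits.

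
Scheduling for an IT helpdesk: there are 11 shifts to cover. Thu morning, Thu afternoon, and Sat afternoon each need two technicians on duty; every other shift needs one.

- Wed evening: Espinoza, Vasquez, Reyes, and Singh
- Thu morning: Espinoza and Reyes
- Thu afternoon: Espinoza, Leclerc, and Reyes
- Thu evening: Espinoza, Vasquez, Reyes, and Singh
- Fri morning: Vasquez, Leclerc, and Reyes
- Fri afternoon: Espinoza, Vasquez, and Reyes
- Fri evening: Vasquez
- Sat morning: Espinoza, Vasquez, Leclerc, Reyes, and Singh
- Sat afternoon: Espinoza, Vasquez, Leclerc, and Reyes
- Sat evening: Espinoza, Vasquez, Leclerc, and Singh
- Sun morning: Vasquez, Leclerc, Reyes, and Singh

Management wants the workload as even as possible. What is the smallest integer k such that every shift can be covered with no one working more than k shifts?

3

With 5 technicians and 14 worker-slots to fill, someone must work at least ⌈14/5⌉ = 3 shifts, so k ≥ 3.
k = 3 works: Wed evening→Vasquez, Thu morning→Espinoza+Reyes, Thu afternoon→Espinoza+Leclerc, Thu evening→Reyes, Fri morning→Vasquez, Fri afternoon→Espinoza, Fri evening→Vasquez, Sat morning→Singh, Sat afternoon→Leclerc+Reyes, Sat evening→Leclerc, Sun morning→Singh.
Loads: Espinoza 3, Vasquez 3, Leclerc 3, Reyes 3, Singh 2 — all ≤ 3.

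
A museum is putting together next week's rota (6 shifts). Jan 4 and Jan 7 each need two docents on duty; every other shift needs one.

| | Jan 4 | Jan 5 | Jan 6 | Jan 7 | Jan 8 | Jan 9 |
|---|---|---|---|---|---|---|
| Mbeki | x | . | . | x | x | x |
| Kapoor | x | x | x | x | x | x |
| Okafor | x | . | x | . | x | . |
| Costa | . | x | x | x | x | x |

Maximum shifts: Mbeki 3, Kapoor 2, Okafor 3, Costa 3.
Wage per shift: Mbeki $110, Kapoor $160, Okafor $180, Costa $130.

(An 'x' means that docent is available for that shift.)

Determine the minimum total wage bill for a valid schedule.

$1040

Picking the cheapest available docent for each shift independently would cost $990, but that ignores the shift limits.
An optimal schedule: Jan 4→Mbeki+Kapoor, Jan 5→Costa, Jan 6→Costa, Jan 7→Mbeki+Costa, Jan 8→Kapoor, Jan 9→Mbeki.
Total: 110 + 160 + 130 + 130 + 110 + 130 + 160 + 110 = $1040.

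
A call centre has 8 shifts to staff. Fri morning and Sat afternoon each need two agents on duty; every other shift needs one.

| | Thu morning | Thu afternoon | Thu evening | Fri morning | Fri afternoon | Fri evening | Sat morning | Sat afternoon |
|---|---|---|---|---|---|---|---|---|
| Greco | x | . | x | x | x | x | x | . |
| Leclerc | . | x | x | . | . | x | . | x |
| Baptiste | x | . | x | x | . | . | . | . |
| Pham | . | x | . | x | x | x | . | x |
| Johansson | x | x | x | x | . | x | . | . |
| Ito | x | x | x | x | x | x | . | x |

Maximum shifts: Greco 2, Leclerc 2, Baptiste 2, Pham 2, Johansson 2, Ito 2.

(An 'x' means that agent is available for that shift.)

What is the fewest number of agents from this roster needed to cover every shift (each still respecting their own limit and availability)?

10 slots to fill and no one can take more than 2, so at least ⌈10/2⌉ = 5 agents are needed.
Greco, Leclerc, Baptiste, Pham, and Johansson alone can cover everything: Thu morning→Baptiste, Thu afternoon→Leclerc, Thu evening→Baptiste, Fri morning→Pham+Johansson, Fri afternoon→Greco, Fri evening→Johansson, Sat morning→Greco, Sat afternoon→Leclerc+Pham.

5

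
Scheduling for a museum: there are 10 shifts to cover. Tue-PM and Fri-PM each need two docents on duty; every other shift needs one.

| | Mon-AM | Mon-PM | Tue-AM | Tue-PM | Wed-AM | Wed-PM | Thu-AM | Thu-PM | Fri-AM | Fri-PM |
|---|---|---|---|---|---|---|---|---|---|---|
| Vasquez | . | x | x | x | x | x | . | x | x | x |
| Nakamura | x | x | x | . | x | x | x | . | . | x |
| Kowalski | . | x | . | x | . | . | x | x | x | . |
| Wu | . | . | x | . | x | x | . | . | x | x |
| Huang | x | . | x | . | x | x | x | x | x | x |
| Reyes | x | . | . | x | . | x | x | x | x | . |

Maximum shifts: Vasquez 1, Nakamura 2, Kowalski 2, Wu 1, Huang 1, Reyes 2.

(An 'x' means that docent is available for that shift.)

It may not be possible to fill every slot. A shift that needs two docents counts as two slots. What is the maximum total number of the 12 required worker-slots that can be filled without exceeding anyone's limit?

9

Total capacity across all docents is 1+2+2+1+1+2 = 9, and 12 slots are needed, so at most 9 can be filled.
An assignment achieving 9: Mon-AM→Nakamura, Mon-PM→Vasquez, Tue-AM→Nakamura, Tue-PM→Kowalski+Reyes, Wed-AM→Wu, Wed-PM→Reyes, Thu-AM→Kowalski, Thu-PM→Huang.
Loads: Vasquez 1/1, Nakamura 2/2, Kowalski 2/2, Wu 1/1, Huang 1/1, Reyes 2/2.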